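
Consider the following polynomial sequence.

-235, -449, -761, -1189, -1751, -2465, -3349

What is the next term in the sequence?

-4421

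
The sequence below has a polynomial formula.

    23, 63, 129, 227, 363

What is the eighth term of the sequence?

First differences: 40, 66, 98, 136
Second differences: 26, 32, 38
Third differences: 6, 6
Constant third difference = 6, so extend:
38 + 6 = 44;  136 + 44 = 180;  363 + 180 = 543
44 + 6 = 50;  180 + 50 = 230;  543 + 230 = 773
50 + 6 = 56;  230 + 56 = 286;  773 + 286 = 1059

1059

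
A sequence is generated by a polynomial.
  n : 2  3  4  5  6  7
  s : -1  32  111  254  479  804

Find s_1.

33  79  143  225  325
46  64  82  100
18  18  18
The third differences are constant at 18.
Work back: 46 − 18 = 28;  33 − 28 = 5;  -1 − 5 = -6

-6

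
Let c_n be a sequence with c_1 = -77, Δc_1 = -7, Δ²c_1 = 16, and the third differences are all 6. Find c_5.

Build the table forward from the leading diagonal:
D3: 6, 6, 6, 6, 6
D2: 16, 22, 28, 34, 40
D1: -7, 9, 31, 59, 93
c: -77, -84, -75, -44, 15

15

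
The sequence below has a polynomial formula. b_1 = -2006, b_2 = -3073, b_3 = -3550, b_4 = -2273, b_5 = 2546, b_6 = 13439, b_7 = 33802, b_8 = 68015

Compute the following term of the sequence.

121562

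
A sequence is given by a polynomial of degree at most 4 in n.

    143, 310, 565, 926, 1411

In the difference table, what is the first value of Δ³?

D1: 167, 255, 361, 485
D2: 88, 106, 124
D3: 18, 18

18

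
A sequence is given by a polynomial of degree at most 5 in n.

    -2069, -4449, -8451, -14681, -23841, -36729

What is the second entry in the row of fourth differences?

-96

D1: -2380, -4002, -6230, -9160, -12888
D2: -1622, -2228, -2930, -3728
D3: -606, -702, -798
D4: -96, -96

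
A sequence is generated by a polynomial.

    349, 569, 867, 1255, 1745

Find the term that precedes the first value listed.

195

First differences: 220, 298, 388, 490
Second differences: 78, 90, 102
Third differences: 12, 12
The third differences are constant at 12.
Work back: 78 − 12 = 66;  220 − 66 = 154;  349 − 154 = 195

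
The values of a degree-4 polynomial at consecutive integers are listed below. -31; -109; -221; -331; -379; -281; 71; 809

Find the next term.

D1: -78 , -112 , -110 , -48 , 98 , 352 , 738
D2: -34 , 2 , 62 , 146 , 254 , 386
D3: 36 , 60 , 84 , 108 , 132
D4: 24 , 24 , 24 , 24
Fourth differences constant at 24.
132 + 24 = 156;  386 + 156 = 542;  738 + 542 = 1280;  809 + 1280 = 2089

2089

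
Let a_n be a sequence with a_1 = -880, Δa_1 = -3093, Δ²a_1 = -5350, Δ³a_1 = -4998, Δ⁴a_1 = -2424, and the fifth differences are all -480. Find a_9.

-651872

Build the table forward from the leading diagonal:
Δ⁵: -480  -480  -480  -480  -480  -480  -480  -480  -480
Δ⁴: -2424  -2904  -3384  -3864  -4344  -4824  -5304  -5784  -6264
Δ³: -4998  -7422  -10326  -13710  -17574  -21918  -26742  -32046  -37830
Δ²: -5350  -10348  -17770  -28096  -41806  -59380  -81298  -108040  -140086
Δ: -3093  -8443  -18791  -36561  -64657  -106463  -165843  -247141  -355181
a: -880  -3973  -12416  -31207  -67768  -132425  -238888  -404731  -651872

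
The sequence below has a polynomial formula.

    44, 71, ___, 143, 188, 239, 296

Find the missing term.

Using the last 4 terms:
First differences: 45, 51, 57
Second differences: 6, 6
Constant second difference = 6.
Extend backward: 45 − 6 = 39;  143 − 39 = 104

104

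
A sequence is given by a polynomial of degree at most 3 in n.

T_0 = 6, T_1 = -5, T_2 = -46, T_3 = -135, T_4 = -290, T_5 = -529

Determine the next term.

-870

-11 , -41 , -89 , -155 , -239
-30 , -48 , -66 , -84
-18 , -18 , -18
Constant third difference = -18, so extend:
-84 − 18 = -102;  -239 − 102 = -341;  -529 − 341 = -870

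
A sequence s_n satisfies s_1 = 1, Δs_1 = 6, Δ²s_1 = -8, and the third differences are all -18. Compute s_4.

Build the table forward from the leading diagonal:
Δ³: -18, -18, -18, -18
Δ²: -8, -26, -44, -62
Δ: 6, -2, -28, -72
s: 1, 7, 5, -23

-23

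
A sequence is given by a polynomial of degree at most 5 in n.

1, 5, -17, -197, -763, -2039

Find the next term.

D1: 4, -22, -180, -566, -1276
D2: -26, -158, -386, -710
D3: -132, -228, -324
D4: -96, -96
Constant fourth difference = -96, so extend:
-324 − 96 = -420;  -710 − 420 = -1130;  -1276 − 1130 = -2406;  -2039 − 2406 = -4445

-4445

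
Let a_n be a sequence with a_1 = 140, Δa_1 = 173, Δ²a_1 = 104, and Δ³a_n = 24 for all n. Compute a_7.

Build the table forward from the leading diagonal:
Δ³: 24, 24, 24, 24, 24, 24, 24
Δ²: 104, 128, 152, 176, 200, 224, 248
Δ: 173, 277, 405, 557, 733, 933, 1157
a: 140, 313, 590, 995, 1552, 2285, 3218

3218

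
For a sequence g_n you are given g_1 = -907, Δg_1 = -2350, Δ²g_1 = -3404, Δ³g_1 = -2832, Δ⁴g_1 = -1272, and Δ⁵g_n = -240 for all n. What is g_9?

-376091

Build the table forward from the leading diagonal:
Fifth differences: -240  -240  -240  -240  -240  -240  -240  -240  -240
Fourth differences: -1272  -1512  -1752  -1992  -2232  -2472  -2712  -2952  -3192
Third differences: -2832  -4104  -5616  -7368  -9360  -11592  -14064  -16776  -19728
Second differences: -3404  -6236  -10340  -15956  -23324  -32684  -44276  -58340  -75116
First differences: -2350  -5754  -11990  -22330  -38286  -61610  -94294  -138570  -196910
g: -907  -3257  -9011  -21001  -43331  -81617  -143227  -237521  -376091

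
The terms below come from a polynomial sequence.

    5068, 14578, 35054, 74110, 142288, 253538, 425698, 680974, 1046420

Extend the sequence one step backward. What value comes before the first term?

Δ: 9510, 20476, 39056, 68178, 111250, 172160, 255276, 365446
Δ²: 10966, 18580, 29122, 43072, 60910, 83116, 110170
Δ³: 7614, 10542, 13950, 17838, 22206, 27054
Δ⁴: 2928, 3408, 3888, 4368, 4848
Δ⁵: 480, 480, 480, 480
The fifth differences are constant at 480.
Work back: 2928 − 480 = 2448;  7614 − 2448 = 5166;  10966 − 5166 = 5800;  9510 − 5800 = 3710;  5068 − 3710 = 1358

1358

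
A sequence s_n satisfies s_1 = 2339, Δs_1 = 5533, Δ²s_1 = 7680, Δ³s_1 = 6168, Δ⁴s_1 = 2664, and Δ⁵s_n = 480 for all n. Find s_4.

Build the table forward from the leading diagonal:
Δ⁵: 480, 480, 480, 480
Δ⁴: 2664, 3144, 3624, 4104
Δ³: 6168, 8832, 11976, 15600
Δ²: 7680, 13848, 22680, 34656
Δ: 5533, 13213, 27061, 49741
s: 2339, 7872, 21085, 48146

48146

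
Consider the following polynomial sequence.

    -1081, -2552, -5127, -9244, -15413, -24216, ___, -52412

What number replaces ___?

-36307

Using the first 6 terms:
D1: -1471  -2575  -4117  -6169  -8803
D2: -1104  -1542  -2052  -2634
D3: -438  -510  -582
D4: -72  -72
Constant fourth difference = -72.
Extend forward: -582 − 72 = -654;  -2634 − 654 = -3288;  -8803 − 3288 = -12091;  -24216 − 12091 = -36307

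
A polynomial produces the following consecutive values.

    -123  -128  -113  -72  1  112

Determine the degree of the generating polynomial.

D1: -5, 15, 41, 73, 111
D2: 20, 26, 32, 38
D3: 6, 6, 6
The third differences are constant, so the polynomial has degree 3.

3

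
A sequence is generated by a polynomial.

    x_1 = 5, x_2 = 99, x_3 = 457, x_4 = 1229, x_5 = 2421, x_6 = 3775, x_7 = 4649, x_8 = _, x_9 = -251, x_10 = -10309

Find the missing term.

Using the first 7 terms:
D1: 94  358  772  1192  1354  874
D2: 264  414  420  162  -480
D3: 150  6  -258  -642
D4: -144  -264  -384
D5: -120  -120
Constant fifth difference = -120.
Extend forward: -384 − 120 = -504;  -642 − 504 = -1146;  -480 − 1146 = -1626;  874 − 1626 = -752;  4649 − 752 = 3897

3897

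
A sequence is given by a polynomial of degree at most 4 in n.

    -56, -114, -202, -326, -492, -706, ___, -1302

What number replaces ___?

Using the first 6 terms:
D1: -58, -88, -124, -166, -214
D2: -30, -36, -42, -48
D3: -6, -6, -6
Constant third difference = -6.
Extend forward: -48 − 6 = -54;  -214 − 54 = -268;  -706 − 268 = -974

-974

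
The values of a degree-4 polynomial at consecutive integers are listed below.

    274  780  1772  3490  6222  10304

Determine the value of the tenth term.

D1: 506, 992, 1718, 2732, 4082
D2: 486, 726, 1014, 1350
D3: 240, 288, 336
D4: 48, 48
Fourth differences constant at 48.
336 + 48 = 384;  1350 + 384 = 1734;  4082 + 1734 = 5816;  10304 + 5816 = 16120
384 + 48 = 432;  1734 + 432 = 2166;  5816 + 2166 = 7982;  16120 + 7982 = 24102
432 + 48 = 480;  2166 + 480 = 2646;  7982 + 2646 = 10628;  24102 + 10628 = 34730
480 + 48 = 528;  2646 + 528 = 3174;  10628 + 3174 = 13802;  34730 + 13802 = 48532

48532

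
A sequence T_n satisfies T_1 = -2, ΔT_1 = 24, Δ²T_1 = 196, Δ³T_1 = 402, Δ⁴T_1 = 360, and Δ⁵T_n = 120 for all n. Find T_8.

33472

Build the table forward from the leading diagonal:
D5: 120, 120, 120, 120, 120, 120, 120, 120
D4: 360, 480, 600, 720, 840, 960, 1080, 1200
D3: 402, 762, 1242, 1842, 2562, 3402, 4362, 5442
D2: 196, 598, 1360, 2602, 4444, 7006, 10408, 14770
D1: 24, 220, 818, 2178, 4780, 9224, 16230, 26638
T: -2, 22, 242, 1060, 3238, 8018, 17242, 33472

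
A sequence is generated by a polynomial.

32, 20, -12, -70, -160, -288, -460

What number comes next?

-682

Δ: -12, -32, -58, -90, -128, -172
Δ²: -20, -26, -32, -38, -44
Δ³: -6, -6, -6, -6
Third differences constant at -6.
-44 − 6 = -50;  -172 − 50 = -222;  -460 − 222 = -682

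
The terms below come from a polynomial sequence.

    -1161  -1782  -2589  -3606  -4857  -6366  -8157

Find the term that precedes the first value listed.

First differences: -621  -807  -1017  -1251  -1509  -1791
Second differences: -186  -210  -234  -258  -282
Third differences: -24  -24  -24  -24
The third differences are constant at -24.
Work back: -186 + 24 = -162;  -621 + 162 = -459;  -1161 + 459 = -702

-702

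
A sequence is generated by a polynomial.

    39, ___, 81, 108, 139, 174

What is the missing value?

58

Using the last 4 terms:
D1: 27, 31, 35
D2: 4, 4
Constant second difference = 4.
Extend backward: 27 − 4 = 23;  81 − 23 = 58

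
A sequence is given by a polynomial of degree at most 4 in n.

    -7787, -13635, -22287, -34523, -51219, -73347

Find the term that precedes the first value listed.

First differences: -5848  -8652  -12236  -16696  -22128
Second differences: -2804  -3584  -4460  -5432
Third differences: -780  -876  -972
Fourth differences: -96  -96
The fourth differences are constant at -96.
Work back: -780 + 96 = -684;  -2804 + 684 = -2120;  -5848 + 2120 = -3728;  -7787 + 3728 = -4059

-4059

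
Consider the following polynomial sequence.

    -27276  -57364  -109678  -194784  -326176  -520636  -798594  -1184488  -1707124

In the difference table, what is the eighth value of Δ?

Δ: -30088, -52314, -85106, -131392, -194460, -277958, -385894, -522636
Δ²: -22226, -32792, -46286, -63068, -83498, -107936, -136742
Δ³: -10566, -13494, -16782, -20430, -24438, -28806
Δ⁴: -2928, -3288, -3648, -4008, -4368
Δ⁵: -360, -360, -360, -360

-522636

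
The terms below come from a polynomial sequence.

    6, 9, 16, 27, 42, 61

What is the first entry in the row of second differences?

First differences: 3, 7, 11, 15, 19
Second differences: 4, 4, 4, 4

4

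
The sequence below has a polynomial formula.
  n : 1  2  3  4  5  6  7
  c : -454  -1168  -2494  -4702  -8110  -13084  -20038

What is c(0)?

D1: -714  -1326  -2208  -3408  -4974  -6954
D2: -612  -882  -1200  -1566  -1980
D3: -270  -318  -366  -414
D4: -48  -48  -48
The fourth differences are constant at -48.
Work back: -270 + 48 = -222;  -612 + 222 = -390;  -714 + 390 = -324;  -454 + 324 = -130

-130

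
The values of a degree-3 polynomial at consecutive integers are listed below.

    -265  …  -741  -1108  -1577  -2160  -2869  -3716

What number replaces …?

Using the last 6 terms:
First differences: -367  -469  -583  -709  -847
Second differences: -102  -114  -126  -138
Third differences: -12  -12  -12
Constant third difference = -12.
Extend backward: -102 + 12 = -90;  -367 + 90 = -277;  -741 + 277 = -464

-464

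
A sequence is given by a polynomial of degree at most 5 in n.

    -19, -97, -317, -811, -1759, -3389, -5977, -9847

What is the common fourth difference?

-48

Δ: -78, -220, -494, -948, -1630, -2588, -3870
Δ²: -142, -274, -454, -682, -958, -1282
Δ³: -132, -180, -228, -276, -324
Δ⁴: -48, -48, -48, -48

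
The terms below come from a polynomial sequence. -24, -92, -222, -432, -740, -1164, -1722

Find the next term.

Δ: -68, -130, -210, -308, -424, -558
Δ²: -62, -80, -98, -116, -134
Δ³: -18, -18, -18, -18
Third differences constant at -18.
-134 − 18 = -152;  -558 − 152 = -710;  -1722 − 710 = -2432

-2432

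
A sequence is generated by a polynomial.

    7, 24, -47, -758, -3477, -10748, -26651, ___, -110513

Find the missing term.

-57162

Using the first 7 terms:
D1: 17  -71  -711  -2719  -7271  -15903
D2: -88  -640  -2008  -4552  -8632
D3: -552  -1368  -2544  -4080
D4: -816  -1176  -1536
D5: -360  -360
Constant fifth difference = -360.
Extend forward: -1536 − 360 = -1896;  -4080 − 1896 = -5976;  -8632 − 5976 = -14608;  -15903 − 14608 = -30511;  -26651 − 30511 = -57162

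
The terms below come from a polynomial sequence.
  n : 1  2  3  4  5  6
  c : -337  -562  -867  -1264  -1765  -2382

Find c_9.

-5049

First differences: -225  -305  -397  -501  -617
Second differences: -80  -92  -104  -116
Third differences: -12  -12  -12
Constant third difference = -12, so extend:
-116 − 12 = -128;  -617 − 128 = -745;  -2382 − 745 = -3127
-128 − 12 = -140;  -745 − 140 = -885;  -3127 − 885 = -4012
-140 − 12 = -152;  -885 − 152 = -1037;  -4012 − 1037 = -5049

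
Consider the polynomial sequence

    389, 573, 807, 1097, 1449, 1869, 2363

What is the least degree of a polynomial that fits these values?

D1: 184, 234, 290, 352, 420, 494
D2: 50, 56, 62, 68, 74
D3: 6, 6, 6, 6
The third differences are constant, so the polynomial has degree 3.

3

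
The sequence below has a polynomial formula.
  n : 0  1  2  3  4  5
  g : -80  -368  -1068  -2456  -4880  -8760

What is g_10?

-288, -700, -1388, -2424, -3880
-412, -688, -1036, -1456
-276, -348, -420
-72, -72
The fourth differences are constant (-72).
-420 − 72 = -492;  -1456 − 492 = -1948;  -3880 − 1948 = -5828;  -8760 − 5828 = -14588
-492 − 72 = -564;  -1948 − 564 = -2512;  -5828 − 2512 = -8340;  -14588 − 8340 = -22928
-564 − 72 = -636;  -2512 − 636 = -3148;  -8340 − 3148 = -11488;  -22928 − 11488 = -34416
-636 − 72 = -708;  -3148 − 708 = -3856;  -11488 − 3856 = -15344;  -34416 − 15344 = -49760
-708 − 72 = -780;  -3856 − 780 = -4636;  -15344 − 4636 = -19980;  -49760 − 19980 = -69740

-69740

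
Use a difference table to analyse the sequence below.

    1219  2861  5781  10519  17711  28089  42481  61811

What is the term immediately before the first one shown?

First differences: 1642, 2920, 4738, 7192, 10378, 14392, 19330
Second differences: 1278, 1818, 2454, 3186, 4014, 4938
Third differences: 540, 636, 732, 828, 924
Fourth differences: 96, 96, 96, 96
The fourth differences are constant at 96.
Work back: 540 − 96 = 444;  1278 − 444 = 834;  1642 − 834 = 808;  1219 − 808 = 411

411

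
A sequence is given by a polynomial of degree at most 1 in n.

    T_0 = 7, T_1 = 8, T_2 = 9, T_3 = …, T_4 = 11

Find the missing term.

Using the first 3 terms:
Δ: 1  1
Constant first difference = 1.
Extend forward: 9 + 1 = 10

10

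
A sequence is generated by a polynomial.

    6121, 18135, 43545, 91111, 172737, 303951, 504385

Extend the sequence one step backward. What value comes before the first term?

Δ: 12014  25410  47566  81626  131214  200434
Δ²: 13396  22156  34060  49588  69220
Δ³: 8760  11904  15528  19632
Δ⁴: 3144  3624  4104
Δ⁵: 480  480
The fifth differences are constant at 480.
Work back: 3144 − 480 = 2664;  8760 − 2664 = 6096;  13396 − 6096 = 7300;  12014 − 7300 = 4714;  6121 − 4714 = 1407

1407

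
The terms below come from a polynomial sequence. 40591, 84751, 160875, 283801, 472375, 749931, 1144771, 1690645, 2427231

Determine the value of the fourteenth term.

D1: 44160, 76124, 122926, 188574, 277556, 394840, 545874, 736586
D2: 31964, 46802, 65648, 88982, 117284, 151034, 190712
D3: 14838, 18846, 23334, 28302, 33750, 39678
D4: 4008, 4488, 4968, 5448, 5928
D5: 480, 480, 480, 480
Fifth differences constant at 480.
5928 + 480 = 6408;  39678 + 6408 = 46086;  190712 + 46086 = 236798;  736586 + 236798 = 973384;  2427231 + 973384 = 3400615
6408 + 480 = 6888;  46086 + 6888 = 52974;  236798 + 52974 = 289772;  973384 + 289772 = 1263156;  3400615 + 1263156 = 4663771
6888 + 480 = 7368;  52974 + 7368 = 60342;  289772 + 60342 = 350114;  1263156 + 350114 = 1613270;  4663771 + 1613270 = 6277041
7368 + 480 = 7848;  60342 + 7848 = 68190;  350114 + 68190 = 418304;  1613270 + 418304 = 2031574;  6277041 + 2031574 = 8308615
7848 + 480 = 8328;  68190 + 8328 = 76518;  418304 + 76518 = 494822;  2031574 + 494822 = 2526396;  8308615 + 2526396 = 10835011

10835011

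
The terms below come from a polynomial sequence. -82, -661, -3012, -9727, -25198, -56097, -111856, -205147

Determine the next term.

-352362

-579 , -2351 , -6715 , -15471 , -30899 , -55759 , -93291
-1772 , -4364 , -8756 , -15428 , -24860 , -37532
-2592 , -4392 , -6672 , -9432 , -12672
-1800 , -2280 , -2760 , -3240
-480 , -480 , -480
Constant fifth difference = -480, so extend:
-3240 − 480 = -3720;  -12672 − 3720 = -16392;  -37532 − 16392 = -53924;  -93291 − 53924 = -147215;  -205147 − 147215 = -352362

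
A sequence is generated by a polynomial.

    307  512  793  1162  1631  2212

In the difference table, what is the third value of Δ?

First differences: 205, 281, 369, 469, 581
Second differences: 76, 88, 100, 112
Third differences: 12, 12, 12

369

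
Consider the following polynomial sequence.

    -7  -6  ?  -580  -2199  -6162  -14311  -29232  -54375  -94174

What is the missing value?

-87

Using the last 7 terms:
First differences: -1619, -3963, -8149, -14921, -25143, -39799
Second differences: -2344, -4186, -6772, -10222, -14656
Third differences: -1842, -2586, -3450, -4434
Fourth differences: -744, -864, -984
Fifth differences: -120, -120
Constant fifth difference = -120.
Extend backward: -744 + 120 = -624;  -1842 + 624 = -1218;  -2344 + 1218 = -1126;  -1619 + 1126 = -493;  -580 + 493 = -87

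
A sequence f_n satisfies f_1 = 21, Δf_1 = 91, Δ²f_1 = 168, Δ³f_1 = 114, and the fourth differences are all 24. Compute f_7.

Build the table forward from the leading diagonal:
Fourth differences: 24  24  24  24  24  24  24
Third differences: 114  138  162  186  210  234  258
Second differences: 168  282  420  582  768  978  1212
First differences: 91  259  541  961  1543  2311  3289
f: 21  112  371  912  1873  3416  5727

5727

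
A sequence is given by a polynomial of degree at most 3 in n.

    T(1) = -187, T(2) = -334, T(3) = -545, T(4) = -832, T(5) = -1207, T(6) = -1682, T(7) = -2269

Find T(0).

First differences: -147  -211  -287  -375  -475  -587
Second differences: -64  -76  -88  -100  -112
Third differences: -12  -12  -12  -12
The third differences are constant at -12.
Work back: -64 + 12 = -52;  -147 + 52 = -95;  -187 + 95 = -92

-92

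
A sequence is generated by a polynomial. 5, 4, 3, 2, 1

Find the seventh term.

First differences: -1, -1, -1, -1
First differences constant at -1.
1 − 1 = 0
0 − 1 = -1

-1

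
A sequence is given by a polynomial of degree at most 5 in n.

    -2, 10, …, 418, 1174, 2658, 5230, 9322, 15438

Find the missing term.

102

Using the last 6 terms:
D1: 756, 1484, 2572, 4092, 6116
D2: 728, 1088, 1520, 2024
D3: 360, 432, 504
D4: 72, 72
Constant fourth difference = 72.
Extend backward: 360 − 72 = 288;  728 − 288 = 440;  756 − 440 = 316;  418 − 316 = 102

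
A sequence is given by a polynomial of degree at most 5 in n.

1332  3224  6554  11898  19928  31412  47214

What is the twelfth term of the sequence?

227954

Δ: 1892, 3330, 5344, 8030, 11484, 15802
Δ²: 1438, 2014, 2686, 3454, 4318
Δ³: 576, 672, 768, 864
Δ⁴: 96, 96, 96
Constant fourth difference = 96, so extend:
864 + 96 = 960;  4318 + 960 = 5278;  15802 + 5278 = 21080;  47214 + 21080 = 68294
960 + 96 = 1056;  5278 + 1056 = 6334;  21080 + 6334 = 27414;  68294 + 27414 = 95708
1056 + 96 = 1152;  6334 + 1152 = 7486;  27414 + 7486 = 34900;  95708 + 34900 = 130608
1152 + 96 = 1248;  7486 + 1248 = 8734;  34900 + 8734 = 43634;  130608 + 43634 = 174242
1248 + 96 = 1344;  8734 + 1344 = 10078;  43634 + 10078 = 53712;  174242 + 53712 = 227954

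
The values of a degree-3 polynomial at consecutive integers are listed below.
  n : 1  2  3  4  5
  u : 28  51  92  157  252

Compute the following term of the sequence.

23, 41, 65, 95
18, 24, 30
6, 6
Third differences constant at 6.
30 + 6 = 36;  95 + 36 = 131;  252 + 131 = 383

383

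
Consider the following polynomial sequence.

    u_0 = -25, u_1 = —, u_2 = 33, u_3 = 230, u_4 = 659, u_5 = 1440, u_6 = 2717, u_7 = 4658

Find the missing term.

Using the last 6 terms:
197  429  781  1277  1941
232  352  496  664
120  144  168
24  24
Constant fourth difference = 24.
Extend backward: 120 − 24 = 96;  232 − 96 = 136;  197 − 136 = 61;  33 − 61 = -28

-28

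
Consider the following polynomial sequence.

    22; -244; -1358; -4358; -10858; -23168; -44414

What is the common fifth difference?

D1: -266, -1114, -3000, -6500, -12310, -21246
D2: -848, -1886, -3500, -5810, -8936
D3: -1038, -1614, -2310, -3126
D4: -576, -696, -816
D5: -120, -120

-120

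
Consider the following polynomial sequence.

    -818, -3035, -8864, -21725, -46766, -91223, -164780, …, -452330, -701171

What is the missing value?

-279929

Using the first 7 terms:
Δ: -2217, -5829, -12861, -25041, -44457, -73557
Δ²: -3612, -7032, -12180, -19416, -29100
Δ³: -3420, -5148, -7236, -9684
Δ⁴: -1728, -2088, -2448
Δ⁵: -360, -360
Constant fifth difference = -360.
Extend forward: -2448 − 360 = -2808;  -9684 − 2808 = -12492;  -29100 − 12492 = -41592;  -73557 − 41592 = -115149;  -164780 − 115149 = -279929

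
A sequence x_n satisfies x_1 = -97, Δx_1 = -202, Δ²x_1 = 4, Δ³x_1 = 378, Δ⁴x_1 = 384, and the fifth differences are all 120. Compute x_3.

Build the table forward from the leading diagonal:
Fifth differences: 120, 120, 120
Fourth differences: 384, 504, 624
Third differences: 378, 762, 1266
Second differences: 4, 382, 1144
First differences: -202, -198, 184
x: -97, -299, -497

-497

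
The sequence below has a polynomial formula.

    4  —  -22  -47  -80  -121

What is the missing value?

Using the last 4 terms:
First differences: -25, -33, -41
Second differences: -8, -8
Constant second difference = -8.
Extend backward: -25 + 8 = -17;  -22 + 17 = -5

-5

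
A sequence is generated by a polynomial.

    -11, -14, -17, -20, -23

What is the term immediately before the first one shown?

-8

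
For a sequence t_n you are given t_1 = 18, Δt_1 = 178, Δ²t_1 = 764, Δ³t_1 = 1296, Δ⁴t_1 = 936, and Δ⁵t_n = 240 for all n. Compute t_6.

26428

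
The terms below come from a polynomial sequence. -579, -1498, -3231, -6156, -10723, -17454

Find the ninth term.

D1: -919 , -1733 , -2925 , -4567 , -6731
D2: -814 , -1192 , -1642 , -2164
D3: -378 , -450 , -522
D4: -72 , -72
Constant fourth difference = -72, so extend:
-522 − 72 = -594;  -2164 − 594 = -2758;  -6731 − 2758 = -9489;  -17454 − 9489 = -26943
-594 − 72 = -666;  -2758 − 666 = -3424;  -9489 − 3424 = -12913;  -26943 − 12913 = -39856
-666 − 72 = -738;  -3424 − 738 = -4162;  -12913 − 4162 = -17075;  -39856 − 17075 = -56931

-56931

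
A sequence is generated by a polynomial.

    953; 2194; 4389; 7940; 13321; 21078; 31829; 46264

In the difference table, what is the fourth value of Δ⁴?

72

Δ: 1241, 2195, 3551, 5381, 7757, 10751, 14435
Δ²: 954, 1356, 1830, 2376, 2994, 3684
Δ³: 402, 474, 546, 618, 690
Δ⁴: 72, 72, 72, 72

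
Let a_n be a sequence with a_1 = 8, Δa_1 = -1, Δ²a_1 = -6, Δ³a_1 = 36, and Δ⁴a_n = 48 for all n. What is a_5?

Build the table forward from the leading diagonal:
Fourth differences: 48  48  48  48  48
Third differences: 36  84  132  180  228
Second differences: -6  30  114  246  426
First differences: -1  -7  23  137  383
a: 8  7  0  23  160

160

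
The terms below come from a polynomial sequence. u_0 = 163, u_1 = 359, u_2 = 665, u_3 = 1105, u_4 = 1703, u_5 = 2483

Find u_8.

6155

First differences: 196, 306, 440, 598, 780
Second differences: 110, 134, 158, 182
Third differences: 24, 24, 24
The third differences are constant (24).
182 + 24 = 206;  780 + 206 = 986;  2483 + 986 = 3469
206 + 24 = 230;  986 + 230 = 1216;  3469 + 1216 = 4685
230 + 24 = 254;  1216 + 254 = 1470;  4685 + 1470 = 6155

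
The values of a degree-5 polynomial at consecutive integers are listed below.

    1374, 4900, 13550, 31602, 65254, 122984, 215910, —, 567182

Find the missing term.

Using the first 7 terms:
D1: 3526  8650  18052  33652  57730  92926
D2: 5124  9402  15600  24078  35196
D3: 4278  6198  8478  11118
D4: 1920  2280  2640
D5: 360  360
Constant fifth difference = 360.
Extend forward: 2640 + 360 = 3000;  11118 + 3000 = 14118;  35196 + 14118 = 49314;  92926 + 49314 = 142240;  215910 + 142240 = 358150

358150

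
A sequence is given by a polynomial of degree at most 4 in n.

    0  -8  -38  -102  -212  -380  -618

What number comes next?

-938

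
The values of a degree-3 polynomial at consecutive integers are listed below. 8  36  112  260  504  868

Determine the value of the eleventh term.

28, 76, 148, 244, 364
48, 72, 96, 120
24, 24, 24
Third differences constant at 24.
120 + 24 = 144;  364 + 144 = 508;  868 + 508 = 1376
144 + 24 = 168;  508 + 168 = 676;  1376 + 676 = 2052
168 + 24 = 192;  676 + 192 = 868;  2052 + 868 = 2920
192 + 24 = 216;  868 + 216 = 1084;  2920 + 1084 = 4004
216 + 24 = 240;  1084 + 240 = 1324;  4004 + 1324 = 5328

5328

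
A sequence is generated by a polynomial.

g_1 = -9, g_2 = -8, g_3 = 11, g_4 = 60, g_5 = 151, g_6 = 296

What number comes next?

507

First differences: 1 , 19 , 49 , 91 , 145
Second differences: 18 , 30 , 42 , 54
Third differences: 12 , 12 , 12
Constant third difference = 12, so extend:
54 + 12 = 66;  145 + 66 = 211;  296 + 211 = 507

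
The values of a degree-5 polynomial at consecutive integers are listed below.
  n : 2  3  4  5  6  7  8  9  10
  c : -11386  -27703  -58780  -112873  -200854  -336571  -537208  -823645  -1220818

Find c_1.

First differences: -16317  -31077  -54093  -87981  -135717  -200637  -286437  -397173
Second differences: -14760  -23016  -33888  -47736  -64920  -85800  -110736
Third differences: -8256  -10872  -13848  -17184  -20880  -24936
Fourth differences: -2616  -2976  -3336  -3696  -4056
Fifth differences: -360  -360  -360  -360
The fifth differences are constant at -360.
Work back: -2616 + 360 = -2256;  -8256 + 2256 = -6000;  -14760 + 6000 = -8760;  -16317 + 8760 = -7557;  -11386 + 7557 = -3829

-3829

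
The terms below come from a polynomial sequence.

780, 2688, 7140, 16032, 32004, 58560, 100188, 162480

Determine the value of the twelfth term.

775488

1908, 4452, 8892, 15972, 26556, 41628, 62292
2544, 4440, 7080, 10584, 15072, 20664
1896, 2640, 3504, 4488, 5592
744, 864, 984, 1104
120, 120, 120
The fifth differences are constant (120).
1104 + 120 = 1224;  5592 + 1224 = 6816;  20664 + 6816 = 27480;  62292 + 27480 = 89772;  162480 + 89772 = 252252
1224 + 120 = 1344;  6816 + 1344 = 8160;  27480 + 8160 = 35640;  89772 + 35640 = 125412;  252252 + 125412 = 377664
1344 + 120 = 1464;  8160 + 1464 = 9624;  35640 + 9624 = 45264;  125412 + 45264 = 170676;  377664 + 170676 = 548340
1464 + 120 = 1584;  9624 + 1584 = 11208;  45264 + 11208 = 56472;  170676 + 56472 = 227148;  548340 + 227148 = 775488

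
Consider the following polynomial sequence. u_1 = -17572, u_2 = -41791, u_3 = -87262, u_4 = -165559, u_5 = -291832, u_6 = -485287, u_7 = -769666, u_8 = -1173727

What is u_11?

Δ: -24219 , -45471 , -78297 , -126273 , -193455 , -284379 , -404061
Δ²: -21252 , -32826 , -47976 , -67182 , -90924 , -119682
Δ³: -11574 , -15150 , -19206 , -23742 , -28758
Δ⁴: -3576 , -4056 , -4536 , -5016
Δ⁵: -480 , -480 , -480
The fifth differences are constant (-480).
-5016 − 480 = -5496;  -28758 − 5496 = -34254;  -119682 − 34254 = -153936;  -404061 − 153936 = -557997;  -1173727 − 557997 = -1731724
-5496 − 480 = -5976;  -34254 − 5976 = -40230;  -153936 − 40230 = -194166;  -557997 − 194166 = -752163;  -1731724 − 752163 = -2483887
-5976 − 480 = -6456;  -40230 − 6456 = -46686;  -194166 − 46686 = -240852;  -752163 − 240852 = -993015;  -2483887 − 993015 = -3476902

-3476902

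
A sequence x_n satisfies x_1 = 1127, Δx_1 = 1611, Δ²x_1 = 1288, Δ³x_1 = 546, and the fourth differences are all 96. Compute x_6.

Build the table forward from the leading diagonal:
Δ⁴: 96  96  96  96  96  96
Δ³: 546  642  738  834  930  1026
Δ²: 1288  1834  2476  3214  4048  4978
Δ: 1611  2899  4733  7209  10423  14471
x: 1127  2738  5637  10370  17579  28002

28002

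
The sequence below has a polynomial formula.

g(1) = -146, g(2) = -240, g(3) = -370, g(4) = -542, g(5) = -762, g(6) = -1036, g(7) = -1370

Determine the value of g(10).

D1: -94, -130, -172, -220, -274, -334
D2: -36, -42, -48, -54, -60
D3: -6, -6, -6, -6
Constant third difference = -6, so extend:
-60 − 6 = -66;  -334 − 66 = -400;  -1370 − 400 = -1770
-66 − 6 = -72;  -400 − 72 = -472;  -1770 − 472 = -2242
-72 − 6 = -78;  -472 − 78 = -550;  -2242 − 550 = -2792

-2792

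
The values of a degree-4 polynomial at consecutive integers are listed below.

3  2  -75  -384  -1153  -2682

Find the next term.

-5343

-1, -77, -309, -769, -1529
-76, -232, -460, -760
-156, -228, -300
-72, -72
The fourth differences are constant (-72).
-300 − 72 = -372;  -760 − 372 = -1132;  -1529 − 1132 = -2661;  -2682 − 2661 = -5343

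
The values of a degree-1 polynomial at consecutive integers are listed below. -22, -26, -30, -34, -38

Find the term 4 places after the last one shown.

-54

First differences: -4, -4, -4, -4
First differences constant at -4.
-38 − 4 = -42
-42 − 4 = -46
-46 − 4 = -50
-50 − 4 = -54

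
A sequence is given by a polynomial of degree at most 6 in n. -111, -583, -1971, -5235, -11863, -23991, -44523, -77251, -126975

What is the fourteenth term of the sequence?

D1: -472, -1388, -3264, -6628, -12128, -20532, -32728, -49724
D2: -916, -1876, -3364, -5500, -8404, -12196, -16996
D3: -960, -1488, -2136, -2904, -3792, -4800
D4: -528, -648, -768, -888, -1008
D5: -120, -120, -120, -120
The fifth differences are constant (-120).
-1008 − 120 = -1128;  -4800 − 1128 = -5928;  -16996 − 5928 = -22924;  -49724 − 22924 = -72648;  -126975 − 72648 = -199623
-1128 − 120 = -1248;  -5928 − 1248 = -7176;  -22924 − 7176 = -30100;  -72648 − 30100 = -102748;  -199623 − 102748 = -302371
-1248 − 120 = -1368;  -7176 − 1368 = -8544;  -30100 − 8544 = -38644;  -102748 − 38644 = -141392;  -302371 − 141392 = -443763
-1368 − 120 = -1488;  -8544 − 1488 = -10032;  -38644 − 10032 = -48676;  -141392 − 48676 = -190068;  -443763 − 190068 = -633831
-1488 − 120 = -1608;  -10032 − 1608 = -11640;  -48676 − 11640 = -60316;  -190068 − 60316 = -250384;  -633831 − 250384 = -884215

-884215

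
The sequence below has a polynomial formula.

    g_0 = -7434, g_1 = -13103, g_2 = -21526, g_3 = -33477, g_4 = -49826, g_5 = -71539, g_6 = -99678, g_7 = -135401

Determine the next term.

-179962

Δ: -5669, -8423, -11951, -16349, -21713, -28139, -35723
Δ²: -2754, -3528, -4398, -5364, -6426, -7584
Δ³: -774, -870, -966, -1062, -1158
Δ⁴: -96, -96, -96, -96
The fourth differences are constant (-96).
-1158 − 96 = -1254;  -7584 − 1254 = -8838;  -35723 − 8838 = -44561;  -135401 − 44561 = -179962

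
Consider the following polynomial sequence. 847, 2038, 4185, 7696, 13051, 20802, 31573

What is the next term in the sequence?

46060

1191, 2147, 3511, 5355, 7751, 10771
956, 1364, 1844, 2396, 3020
408, 480, 552, 624
72, 72, 72
The fourth differences are constant (72).
624 + 72 = 696;  3020 + 696 = 3716;  10771 + 3716 = 14487;  31573 + 14487 = 46060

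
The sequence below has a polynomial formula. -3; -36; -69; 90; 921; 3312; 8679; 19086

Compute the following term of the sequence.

Δ: -33 , -33 , 159 , 831 , 2391 , 5367 , 10407
Δ²: 0 , 192 , 672 , 1560 , 2976 , 5040
Δ³: 192 , 480 , 888 , 1416 , 2064
Δ⁴: 288 , 408 , 528 , 648
Δ⁵: 120 , 120 , 120
The fifth differences are constant (120).
648 + 120 = 768;  2064 + 768 = 2832;  5040 + 2832 = 7872;  10407 + 7872 = 18279;  19086 + 18279 = 37365

37365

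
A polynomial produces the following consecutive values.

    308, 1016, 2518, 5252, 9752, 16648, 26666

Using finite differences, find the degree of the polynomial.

4

708, 1502, 2734, 4500, 6896, 10018
794, 1232, 1766, 2396, 3122
438, 534, 630, 726
96, 96, 96
The fourth differences are constant, so the polynomial has degree 4.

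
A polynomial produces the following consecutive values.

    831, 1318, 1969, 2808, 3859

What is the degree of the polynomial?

First differences: 487, 651, 839, 1051
Second differences: 164, 188, 212
Third differences: 24, 24
The third differences are constant, so the polynomial has degree 3.

3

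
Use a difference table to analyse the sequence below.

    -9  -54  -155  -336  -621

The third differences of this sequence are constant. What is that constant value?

First differences: -45, -101, -181, -285
Second differences: -56, -80, -104
Third differences: -24, -24

-24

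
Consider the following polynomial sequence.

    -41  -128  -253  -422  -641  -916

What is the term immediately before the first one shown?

14

D1: -87  -125  -169  -219  -275
D2: -38  -44  -50  -56
D3: -6  -6  -6
The third differences are constant at -6.
Work back: -38 + 6 = -32;  -87 + 32 = -55;  -41 + 55 = 14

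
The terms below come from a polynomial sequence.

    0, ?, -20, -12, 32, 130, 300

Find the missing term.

Using the last 5 terms:
8  44  98  170
36  54  72
18  18
Constant third difference = 18.
Extend backward: 36 − 18 = 18;  8 − 18 = -10;  -20 + 10 = -10

-10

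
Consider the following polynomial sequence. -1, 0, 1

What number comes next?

First differences: 1, 1
Constant first difference = 1, so extend:
1 + 1 = 2

2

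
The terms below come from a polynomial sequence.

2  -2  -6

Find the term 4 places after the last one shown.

-22

-4 , -4
First differences constant at -4.
-6 − 4 = -10
-10 − 4 = -14
-14 − 4 = -18
-18 − 4 = -22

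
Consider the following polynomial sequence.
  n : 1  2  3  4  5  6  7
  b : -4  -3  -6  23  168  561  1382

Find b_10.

8933

First differences: 1, -3, 29, 145, 393, 821
Second differences: -4, 32, 116, 248, 428
Third differences: 36, 84, 132, 180
Fourth differences: 48, 48, 48
The fourth differences are constant (48).
180 + 48 = 228;  428 + 228 = 656;  821 + 656 = 1477;  1382 + 1477 = 2859
228 + 48 = 276;  656 + 276 = 932;  1477 + 932 = 2409;  2859 + 2409 = 5268
276 + 48 = 324;  932 + 324 = 1256;  2409 + 1256 = 3665;  5268 + 3665 = 8933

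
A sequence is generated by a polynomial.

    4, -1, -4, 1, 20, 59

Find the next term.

Δ: -5, -3, 5, 19, 39
Δ²: 2, 8, 14, 20
Δ³: 6, 6, 6
The third differences are constant (6).
20 + 6 = 26;  39 + 26 = 65;  59 + 65 = 124

124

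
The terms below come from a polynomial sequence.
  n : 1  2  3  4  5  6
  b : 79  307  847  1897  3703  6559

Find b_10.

36043

Δ: 228, 540, 1050, 1806, 2856
Δ²: 312, 510, 756, 1050
Δ³: 198, 246, 294
Δ⁴: 48, 48
Constant fourth difference = 48, so extend:
294 + 48 = 342;  1050 + 342 = 1392;  2856 + 1392 = 4248;  6559 + 4248 = 10807
342 + 48 = 390;  1392 + 390 = 1782;  4248 + 1782 = 6030;  10807 + 6030 = 16837
390 + 48 = 438;  1782 + 438 = 2220;  6030 + 2220 = 8250;  16837 + 8250 = 25087
438 + 48 = 486;  2220 + 486 = 2706;  8250 + 2706 = 10956;  25087 + 10956 = 36043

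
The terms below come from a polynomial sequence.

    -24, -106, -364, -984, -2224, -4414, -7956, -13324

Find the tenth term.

Δ: -82 , -258 , -620 , -1240 , -2190 , -3542 , -5368
Δ²: -176 , -362 , -620 , -950 , -1352 , -1826
Δ³: -186 , -258 , -330 , -402 , -474
Δ⁴: -72 , -72 , -72 , -72
Constant fourth difference = -72, so extend:
-474 − 72 = -546;  -1826 − 546 = -2372;  -5368 − 2372 = -7740;  -13324 − 7740 = -21064
-546 − 72 = -618;  -2372 − 618 = -2990;  -7740 − 2990 = -10730;  -21064 − 10730 = -31794

-31794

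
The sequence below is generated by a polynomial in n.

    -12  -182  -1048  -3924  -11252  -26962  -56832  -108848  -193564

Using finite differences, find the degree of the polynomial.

5

First differences: -170, -866, -2876, -7328, -15710, -29870, -52016, -84716
Second differences: -696, -2010, -4452, -8382, -14160, -22146, -32700
Third differences: -1314, -2442, -3930, -5778, -7986, -10554
Fourth differences: -1128, -1488, -1848, -2208, -2568
Fifth differences: -360, -360, -360, -360
The fifth differences are constant, so the polynomial has degree 5.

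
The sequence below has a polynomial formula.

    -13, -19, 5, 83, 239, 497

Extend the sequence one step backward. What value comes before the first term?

-1

Δ: -6  24  78  156  258
Δ²: 30  54  78  102
Δ³: 24  24  24
The third differences are constant at 24.
Work back: 30 − 24 = 6;  -6 − 6 = -12;  -13 + 12 = -1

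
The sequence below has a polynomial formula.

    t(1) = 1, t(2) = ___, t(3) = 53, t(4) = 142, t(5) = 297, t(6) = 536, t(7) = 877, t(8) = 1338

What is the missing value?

Using the last 6 terms:
Δ: 89  155  239  341  461
Δ²: 66  84  102  120
Δ³: 18  18  18
Constant third difference = 18.
Extend backward: 66 − 18 = 48;  89 − 48 = 41;  53 − 41 = 12

12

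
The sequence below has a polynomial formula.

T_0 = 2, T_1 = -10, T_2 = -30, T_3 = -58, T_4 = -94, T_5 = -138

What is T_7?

Δ: -12, -20, -28, -36, -44
Δ²: -8, -8, -8, -8
The second differences are constant (-8).
-44 − 8 = -52;  -138 − 52 = -190
-52 − 8 = -60;  -190 − 60 = -250

-250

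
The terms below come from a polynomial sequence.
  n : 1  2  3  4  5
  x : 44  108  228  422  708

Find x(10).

4148

Δ: 64  120  194  286
Δ²: 56  74  92
Δ³: 18  18
The third differences are constant (18).
92 + 18 = 110;  286 + 110 = 396;  708 + 396 = 1104
110 + 18 = 128;  396 + 128 = 524;  1104 + 524 = 1628
128 + 18 = 146;  524 + 146 = 670;  1628 + 670 = 2298
146 + 18 = 164;  670 + 164 = 834;  2298 + 834 = 3132
164 + 18 = 182;  834 + 182 = 1016;  3132 + 1016 = 4148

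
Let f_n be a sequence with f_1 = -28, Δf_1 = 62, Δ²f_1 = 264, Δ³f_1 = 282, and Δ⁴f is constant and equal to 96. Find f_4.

Build the table forward from the leading diagonal:
Δ⁴: 96  96  96  96
Δ³: 282  378  474  570
Δ²: 264  546  924  1398
Δ: 62  326  872  1796
f: -28  34  360  1232

1232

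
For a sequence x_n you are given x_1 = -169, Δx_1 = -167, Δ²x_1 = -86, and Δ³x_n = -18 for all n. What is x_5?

-1425

Build the table forward from the leading diagonal:
Third differences: -18, -18, -18, -18, -18
Second differences: -86, -104, -122, -140, -158
First differences: -167, -253, -357, -479, -619
x: -169, -336, -589, -946, -1425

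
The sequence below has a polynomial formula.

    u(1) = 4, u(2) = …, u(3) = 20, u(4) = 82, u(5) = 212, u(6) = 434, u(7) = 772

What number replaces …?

2

Using the last 5 terms:
Δ: 62  130  222  338
Δ²: 68  92  116
Δ³: 24  24
Constant third difference = 24.
Extend backward: 68 − 24 = 44;  62 − 44 = 18;  20 − 18 = 2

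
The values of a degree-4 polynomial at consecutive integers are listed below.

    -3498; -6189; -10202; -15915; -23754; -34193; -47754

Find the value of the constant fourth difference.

-48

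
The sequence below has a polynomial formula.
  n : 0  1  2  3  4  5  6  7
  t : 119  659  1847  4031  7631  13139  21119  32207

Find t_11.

540, 1188, 2184, 3600, 5508, 7980, 11088
648, 996, 1416, 1908, 2472, 3108
348, 420, 492, 564, 636
72, 72, 72, 72
Fourth differences constant at 72.
636 + 72 = 708;  3108 + 708 = 3816;  11088 + 3816 = 14904;  32207 + 14904 = 47111
708 + 72 = 780;  3816 + 780 = 4596;  14904 + 4596 = 19500;  47111 + 19500 = 66611
780 + 72 = 852;  4596 + 852 = 5448;  19500 + 5448 = 24948;  66611 + 24948 = 91559
852 + 72 = 924;  5448 + 924 = 6372;  24948 + 6372 = 31320;  91559 + 31320 = 122879

122879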